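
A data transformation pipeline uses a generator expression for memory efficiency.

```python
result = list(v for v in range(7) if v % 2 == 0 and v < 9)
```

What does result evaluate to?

Step 1: Filter range(7) where v % 2 == 0 and v < 9:
  v=0: both conditions met, included
  v=1: excluded (1 % 2 != 0)
  v=2: both conditions met, included
  v=3: excluded (3 % 2 != 0)
  v=4: both conditions met, included
  v=5: excluded (5 % 2 != 0)
  v=6: both conditions met, included
Therefore result = [0, 2, 4, 6].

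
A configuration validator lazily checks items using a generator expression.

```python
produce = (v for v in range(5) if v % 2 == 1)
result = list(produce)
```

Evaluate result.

Step 1: Filter range(5) keeping only odd values:
  v=0: even, excluded
  v=1: odd, included
  v=2: even, excluded
  v=3: odd, included
  v=4: even, excluded
Therefore result = [1, 3].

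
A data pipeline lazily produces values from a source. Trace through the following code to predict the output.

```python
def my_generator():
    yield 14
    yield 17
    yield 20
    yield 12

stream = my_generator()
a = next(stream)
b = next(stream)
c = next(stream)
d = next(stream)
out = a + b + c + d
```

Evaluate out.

Step 1: Create generator and consume all values:
  a = next(stream) = 14
  b = next(stream) = 17
  c = next(stream) = 20
  d = next(stream) = 12
Step 2: out = 14 + 17 + 20 + 12 = 63.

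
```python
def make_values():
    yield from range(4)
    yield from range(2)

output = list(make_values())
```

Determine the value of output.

Step 1: Trace yields in order:
  yield 0
  yield 1
  yield 2
  yield 3
  yield 0
  yield 1
Therefore output = [0, 1, 2, 3, 0, 1].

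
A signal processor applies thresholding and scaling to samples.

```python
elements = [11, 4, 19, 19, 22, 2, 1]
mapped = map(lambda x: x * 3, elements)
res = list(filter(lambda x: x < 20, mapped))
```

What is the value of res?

Step 1: Map x * 3:
  11 -> 33
  4 -> 12
  19 -> 57
  19 -> 57
  22 -> 66
  2 -> 6
  1 -> 3
Step 2: Filter for < 20:
  33: removed
  12: kept
  57: removed
  57: removed
  66: removed
  6: kept
  3: kept
Therefore res = [12, 6, 3].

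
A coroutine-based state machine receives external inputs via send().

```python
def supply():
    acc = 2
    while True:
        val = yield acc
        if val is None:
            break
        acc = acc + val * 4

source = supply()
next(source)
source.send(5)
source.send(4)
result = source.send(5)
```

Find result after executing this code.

Step 1: next() -> yield acc=2.
Step 2: send(5) -> val=5, acc = 2 + 5*4 = 22, yield 22.
Step 3: send(4) -> val=4, acc = 22 + 4*4 = 38, yield 38.
Step 4: send(5) -> val=5, acc = 38 + 5*4 = 58, yield 58.
Therefore result = 58.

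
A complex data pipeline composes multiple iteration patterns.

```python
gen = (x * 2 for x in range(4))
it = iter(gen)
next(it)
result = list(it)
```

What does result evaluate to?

Step 1: Generator produces [0, 2, 4, 6].
Step 2: next(it) consumes first element (0).
Step 3: list(it) collects remaining: [2, 4, 6].
Therefore result = [2, 4, 6].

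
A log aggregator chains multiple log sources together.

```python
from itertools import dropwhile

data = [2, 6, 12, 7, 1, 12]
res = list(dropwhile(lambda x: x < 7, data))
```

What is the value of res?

Step 1: dropwhile drops elements while < 7:
  2 < 7: dropped
  6 < 7: dropped
  12: kept (dropping stopped)
Step 2: Remaining elements kept regardless of condition.
Therefore res = [12, 7, 1, 12].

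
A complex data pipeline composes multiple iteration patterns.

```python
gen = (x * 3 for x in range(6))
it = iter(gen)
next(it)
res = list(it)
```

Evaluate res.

Step 1: Generator produces [0, 3, 6, 9, 12, 15].
Step 2: next(it) consumes first element (0).
Step 3: list(it) collects remaining: [3, 6, 9, 12, 15].
Therefore res = [3, 6, 9, 12, 15].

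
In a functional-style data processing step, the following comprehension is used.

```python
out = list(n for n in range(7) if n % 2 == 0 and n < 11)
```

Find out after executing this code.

Step 1: Filter range(7) where n % 2 == 0 and n < 11:
  n=0: both conditions met, included
  n=1: excluded (1 % 2 != 0)
  n=2: both conditions met, included
  n=3: excluded (3 % 2 != 0)
  n=4: both conditions met, included
  n=5: excluded (5 % 2 != 0)
  n=6: both conditions met, included
Therefore out = [0, 2, 4, 6].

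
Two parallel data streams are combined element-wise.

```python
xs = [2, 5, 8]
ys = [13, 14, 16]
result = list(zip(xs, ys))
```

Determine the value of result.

Step 1: zip pairs elements at same index:
  Index 0: (2, 13)
  Index 1: (5, 14)
  Index 2: (8, 16)
Therefore result = [(2, 13), (5, 14), (8, 16)].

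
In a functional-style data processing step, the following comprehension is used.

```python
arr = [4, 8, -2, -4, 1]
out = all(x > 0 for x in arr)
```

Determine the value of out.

Step 1: Check x > 0 for each element in [4, 8, -2, -4, 1]:
  4 > 0: True
  8 > 0: True
  -2 > 0: False
  -4 > 0: False
  1 > 0: True
Step 2: all() returns False.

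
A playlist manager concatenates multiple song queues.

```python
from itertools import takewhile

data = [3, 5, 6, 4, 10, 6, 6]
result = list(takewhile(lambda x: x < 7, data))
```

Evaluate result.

Step 1: takewhile stops at first element >= 7:
  3 < 7: take
  5 < 7: take
  6 < 7: take
  4 < 7: take
  10 >= 7: stop
Therefore result = [3, 5, 6, 4].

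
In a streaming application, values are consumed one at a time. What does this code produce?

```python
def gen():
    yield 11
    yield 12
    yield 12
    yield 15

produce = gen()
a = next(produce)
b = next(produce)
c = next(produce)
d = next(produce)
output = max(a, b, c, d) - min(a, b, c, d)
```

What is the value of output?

Step 1: Create generator and consume all values:
  a = next(produce) = 11
  b = next(produce) = 12
  c = next(produce) = 12
  d = next(produce) = 15
Step 2: max = 15, min = 11, output = 15 - 11 = 4.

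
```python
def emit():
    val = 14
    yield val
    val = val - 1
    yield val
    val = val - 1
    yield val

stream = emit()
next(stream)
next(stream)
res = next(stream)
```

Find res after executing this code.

Step 1: Trace through generator execution:
  Yield 1: val starts at 14, yield 14
  Yield 2: val = 14 - 1 = 13, yield 13
  Yield 3: val = 13 - 1 = 12, yield 12
Step 2: First next() gets 14, second next() gets the second value, third next() yields 12.
Therefore res = 12.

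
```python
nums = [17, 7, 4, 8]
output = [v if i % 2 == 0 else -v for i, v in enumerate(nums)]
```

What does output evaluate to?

Step 1: For each (i, v), keep v if i is even, negate if odd:
  i=0 (even): keep 17
  i=1 (odd): negate to -7
  i=2 (even): keep 4
  i=3 (odd): negate to -8
Therefore output = [17, -7, 4, -8].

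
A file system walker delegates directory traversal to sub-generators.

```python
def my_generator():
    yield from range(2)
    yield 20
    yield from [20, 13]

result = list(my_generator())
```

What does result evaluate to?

Step 1: Trace yields in order:
  yield 0
  yield 1
  yield 20
  yield 20
  yield 13
Therefore result = [0, 1, 20, 20, 13].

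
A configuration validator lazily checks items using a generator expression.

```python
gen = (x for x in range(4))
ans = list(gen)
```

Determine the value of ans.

Step 1: Generator expression iterates range(4): [0, 1, 2, 3].
Step 2: list() collects all values.
Therefore ans = [0, 1, 2, 3].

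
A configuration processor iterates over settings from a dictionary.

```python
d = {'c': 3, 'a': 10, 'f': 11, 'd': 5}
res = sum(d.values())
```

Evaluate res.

Step 1: d.values() = [3, 10, 11, 5].
Step 2: sum = 29.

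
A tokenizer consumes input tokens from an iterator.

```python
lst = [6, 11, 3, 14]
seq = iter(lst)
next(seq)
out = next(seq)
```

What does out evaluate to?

Step 1: Create iterator over [6, 11, 3, 14].
Step 2: next() consumes 6.
Step 3: next() returns 11.
Therefore out = 11.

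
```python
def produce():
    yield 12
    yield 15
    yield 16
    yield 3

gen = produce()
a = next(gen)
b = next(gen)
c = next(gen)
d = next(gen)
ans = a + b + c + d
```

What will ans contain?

Step 1: Create generator and consume all values:
  a = next(gen) = 12
  b = next(gen) = 15
  c = next(gen) = 16
  d = next(gen) = 3
Step 2: ans = 12 + 15 + 16 + 3 = 46.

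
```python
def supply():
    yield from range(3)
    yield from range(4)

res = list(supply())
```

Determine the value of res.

Step 1: Trace yields in order:
  yield 0
  yield 1
  yield 2
  yield 0
  yield 1
  yield 2
  yield 3
Therefore res = [0, 1, 2, 0, 1, 2, 3].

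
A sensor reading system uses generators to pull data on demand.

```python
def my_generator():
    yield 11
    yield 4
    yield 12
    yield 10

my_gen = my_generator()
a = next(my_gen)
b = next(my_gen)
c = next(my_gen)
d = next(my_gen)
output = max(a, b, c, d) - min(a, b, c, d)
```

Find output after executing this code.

Step 1: Create generator and consume all values:
  a = next(my_gen) = 11
  b = next(my_gen) = 4
  c = next(my_gen) = 12
  d = next(my_gen) = 10
Step 2: max = 12, min = 4, output = 12 - 4 = 8.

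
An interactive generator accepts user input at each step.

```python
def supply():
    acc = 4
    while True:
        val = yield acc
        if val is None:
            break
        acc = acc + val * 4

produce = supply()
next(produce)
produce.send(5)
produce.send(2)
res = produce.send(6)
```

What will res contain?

Step 1: next() -> yield acc=4.
Step 2: send(5) -> val=5, acc = 4 + 5*4 = 24, yield 24.
Step 3: send(2) -> val=2, acc = 24 + 2*4 = 32, yield 32.
Step 4: send(6) -> val=6, acc = 32 + 6*4 = 56, yield 56.
Therefore res = 56.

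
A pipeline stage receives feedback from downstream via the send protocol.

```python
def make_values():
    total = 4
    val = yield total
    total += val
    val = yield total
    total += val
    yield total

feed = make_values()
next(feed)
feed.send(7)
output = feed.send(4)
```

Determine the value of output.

Step 1: next() -> yield total=4.
Step 2: send(7) -> val=7, total = 4+7 = 11, yield 11.
Step 3: send(4) -> val=4, total = 11+4 = 15, yield 15.
Therefore output = 15.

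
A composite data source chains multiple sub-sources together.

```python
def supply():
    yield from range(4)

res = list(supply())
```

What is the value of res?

Step 1: yield from delegates to the iterable, yielding each element.
Step 2: Collected values: [0, 1, 2, 3].
Therefore res = [0, 1, 2, 3].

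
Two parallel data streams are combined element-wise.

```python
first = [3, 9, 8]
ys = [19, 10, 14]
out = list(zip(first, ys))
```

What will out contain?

Step 1: zip pairs elements at same index:
  Index 0: (3, 19)
  Index 1: (9, 10)
  Index 2: (8, 14)
Therefore out = [(3, 19), (9, 10), (8, 14)].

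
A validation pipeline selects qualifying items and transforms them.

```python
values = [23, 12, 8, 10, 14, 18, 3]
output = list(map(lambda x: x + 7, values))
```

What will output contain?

Step 1: Apply lambda x: x + 7 to each element:
  23 -> 30
  12 -> 19
  8 -> 15
  10 -> 17
  14 -> 21
  18 -> 25
  3 -> 10
Therefore output = [30, 19, 15, 17, 21, 25, 10].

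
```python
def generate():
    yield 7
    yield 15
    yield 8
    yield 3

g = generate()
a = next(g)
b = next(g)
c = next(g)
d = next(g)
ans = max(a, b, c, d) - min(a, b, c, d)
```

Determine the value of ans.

Step 1: Create generator and consume all values:
  a = next(g) = 7
  b = next(g) = 15
  c = next(g) = 8
  d = next(g) = 3
Step 2: max = 15, min = 3, ans = 15 - 3 = 12.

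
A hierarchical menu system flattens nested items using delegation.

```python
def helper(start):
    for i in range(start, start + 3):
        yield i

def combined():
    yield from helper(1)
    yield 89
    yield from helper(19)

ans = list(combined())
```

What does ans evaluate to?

Step 1: combined() delegates to helper(1):
  yield 1
  yield 2
  yield 3
Step 2: yield 89
Step 3: Delegates to helper(19):
  yield 19
  yield 20
  yield 21
Therefore ans = [1, 2, 3, 89, 19, 20, 21].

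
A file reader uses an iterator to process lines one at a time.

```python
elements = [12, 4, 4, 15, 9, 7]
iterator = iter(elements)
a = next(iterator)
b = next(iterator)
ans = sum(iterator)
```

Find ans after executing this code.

Step 1: Create iterator over [12, 4, 4, 15, 9, 7].
Step 2: a = next() = 12, b = next() = 4.
Step 3: sum() of remaining [4, 15, 9, 7] = 35.
Therefore ans = 35.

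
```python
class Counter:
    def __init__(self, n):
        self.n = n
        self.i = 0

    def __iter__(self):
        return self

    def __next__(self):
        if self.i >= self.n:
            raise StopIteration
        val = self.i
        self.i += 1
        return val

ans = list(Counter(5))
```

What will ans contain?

Step 1: Counter(5) creates an iterator counting 0 to 4.
Step 2: list() consumes all values: [0, 1, 2, 3, 4].
Therefore ans = [0, 1, 2, 3, 4].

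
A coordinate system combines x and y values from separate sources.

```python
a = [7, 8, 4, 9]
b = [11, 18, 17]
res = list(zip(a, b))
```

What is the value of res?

Step 1: zip stops at shortest (len(a)=4, len(b)=3):
  Index 0: (7, 11)
  Index 1: (8, 18)
  Index 2: (4, 17)
Step 2: Last element of a (9) has no pair, dropped.
Therefore res = [(7, 11), (8, 18), (4, 17)].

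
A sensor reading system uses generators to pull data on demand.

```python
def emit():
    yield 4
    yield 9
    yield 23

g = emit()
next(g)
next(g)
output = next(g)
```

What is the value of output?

Step 1: emit() creates a generator.
Step 2: next(g) yields 4 (consumed and discarded).
Step 3: next(g) yields 9 (consumed and discarded).
Step 4: next(g) yields 23, assigned to output.
Therefore output = 23.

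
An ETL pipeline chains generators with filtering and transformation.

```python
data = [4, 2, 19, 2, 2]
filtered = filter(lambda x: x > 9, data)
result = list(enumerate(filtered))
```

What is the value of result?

Step 1: Filter [4, 2, 19, 2, 2] for > 9: [19].
Step 2: enumerate re-indexes from 0: [(0, 19)].
Therefore result = [(0, 19)].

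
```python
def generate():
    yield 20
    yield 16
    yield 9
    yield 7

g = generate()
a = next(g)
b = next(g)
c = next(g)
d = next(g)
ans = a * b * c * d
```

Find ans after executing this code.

Step 1: Create generator and consume all values:
  a = next(g) = 20
  b = next(g) = 16
  c = next(g) = 9
  d = next(g) = 7
Step 2: ans = 20 * 16 * 9 * 7 = 20160.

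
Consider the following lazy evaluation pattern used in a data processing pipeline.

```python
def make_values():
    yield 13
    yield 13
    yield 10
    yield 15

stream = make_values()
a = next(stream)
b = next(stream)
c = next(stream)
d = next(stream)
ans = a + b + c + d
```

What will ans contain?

Step 1: Create generator and consume all values:
  a = next(stream) = 13
  b = next(stream) = 13
  c = next(stream) = 10
  d = next(stream) = 15
Step 2: ans = 13 + 13 + 10 + 15 = 51.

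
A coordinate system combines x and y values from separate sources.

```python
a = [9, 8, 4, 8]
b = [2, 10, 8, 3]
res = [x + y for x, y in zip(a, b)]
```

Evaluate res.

Step 1: Add corresponding elements:
  9 + 2 = 11
  8 + 10 = 18
  4 + 8 = 12
  8 + 3 = 11
Therefore res = [11, 18, 12, 11].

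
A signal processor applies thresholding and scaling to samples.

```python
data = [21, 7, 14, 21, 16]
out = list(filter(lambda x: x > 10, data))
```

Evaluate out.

Step 1: Filter elements > 10:
  21: kept
  7: removed
  14: kept
  21: kept
  16: kept
Therefore out = [21, 14, 21, 16].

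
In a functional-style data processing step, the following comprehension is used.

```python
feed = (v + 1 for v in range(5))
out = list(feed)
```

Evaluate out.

Step 1: For each v in range(5), compute v+1:
  v=0: 0+1 = 1
  v=1: 1+1 = 2
  v=2: 2+1 = 3
  v=3: 3+1 = 4
  v=4: 4+1 = 5
Therefore out = [1, 2, 3, 4, 5].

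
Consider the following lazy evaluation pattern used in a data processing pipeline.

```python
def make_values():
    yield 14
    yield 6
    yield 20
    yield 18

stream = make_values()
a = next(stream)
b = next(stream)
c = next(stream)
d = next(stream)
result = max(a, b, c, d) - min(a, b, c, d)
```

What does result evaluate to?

Step 1: Create generator and consume all values:
  a = next(stream) = 14
  b = next(stream) = 6
  c = next(stream) = 20
  d = next(stream) = 18
Step 2: max = 20, min = 6, result = 20 - 6 = 14.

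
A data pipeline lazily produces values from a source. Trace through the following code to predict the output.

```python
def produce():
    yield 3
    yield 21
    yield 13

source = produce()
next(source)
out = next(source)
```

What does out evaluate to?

Step 1: produce() creates a generator.
Step 2: next(source) yields 3 (consumed and discarded).
Step 3: next(source) yields 21, assigned to out.
Therefore out = 21.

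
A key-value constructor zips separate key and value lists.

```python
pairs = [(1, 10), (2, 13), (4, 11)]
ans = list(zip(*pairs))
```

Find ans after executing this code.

Step 1: zip(*pairs) transposes: unzips [(1, 10), (2, 13), (4, 11)] into separate sequences.
Step 2: First elements: (1, 2, 4), second elements: (10, 13, 11).
Therefore ans = [(1, 2, 4), (10, 13, 11)].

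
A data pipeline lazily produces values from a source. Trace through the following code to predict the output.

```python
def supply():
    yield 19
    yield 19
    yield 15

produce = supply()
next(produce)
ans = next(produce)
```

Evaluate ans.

Step 1: supply() creates a generator.
Step 2: next(produce) yields 19 (consumed and discarded).
Step 3: next(produce) yields 19, assigned to ans.
Therefore ans = 19.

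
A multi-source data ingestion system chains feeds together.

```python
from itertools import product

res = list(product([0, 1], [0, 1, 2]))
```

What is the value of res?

Step 1: product([0, 1], [0, 1, 2]) gives all pairs:
  (0, 0)
  (0, 1)
  (0, 2)
  (1, 0)
  (1, 1)
  (1, 2)
Therefore res = [(0, 0), (0, 1), (0, 2), (1, 0), (1, 1), (1, 2)].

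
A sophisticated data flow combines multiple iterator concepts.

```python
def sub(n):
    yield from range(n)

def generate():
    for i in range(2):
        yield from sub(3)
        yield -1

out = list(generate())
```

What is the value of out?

Step 1: For each i in range(2):
  i=0: yield from sub(3) -> [0, 1, 2], then yield -1
  i=1: yield from sub(3) -> [0, 1, 2], then yield -1
Therefore out = [0, 1, 2, -1, 0, 1, 2, -1].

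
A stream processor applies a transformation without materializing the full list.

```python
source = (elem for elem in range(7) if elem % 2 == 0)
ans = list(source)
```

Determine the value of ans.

Step 1: Filter range(7) keeping only even values:
  elem=0: even, included
  elem=1: odd, excluded
  elem=2: even, included
  elem=3: odd, excluded
  elem=4: even, included
  elem=5: odd, excluded
  elem=6: even, included
Therefore ans = [0, 2, 4, 6].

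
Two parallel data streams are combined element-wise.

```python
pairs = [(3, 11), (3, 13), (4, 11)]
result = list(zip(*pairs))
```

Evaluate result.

Step 1: zip(*pairs) transposes: unzips [(3, 11), (3, 13), (4, 11)] into separate sequences.
Step 2: First elements: (3, 3, 4), second elements: (11, 13, 11).
Therefore result = [(3, 3, 4), (11, 13, 11)].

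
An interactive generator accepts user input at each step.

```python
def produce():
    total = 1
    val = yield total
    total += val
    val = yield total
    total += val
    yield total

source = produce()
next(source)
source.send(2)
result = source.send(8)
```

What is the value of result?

Step 1: next() -> yield total=1.
Step 2: send(2) -> val=2, total = 1+2 = 3, yield 3.
Step 3: send(8) -> val=8, total = 3+8 = 11, yield 11.
Therefore result = 11.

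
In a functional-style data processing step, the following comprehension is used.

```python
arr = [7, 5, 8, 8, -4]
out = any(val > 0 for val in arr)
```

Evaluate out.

Step 1: Check val > 0 for each element in [7, 5, 8, 8, -4]:
  7 > 0: True
  5 > 0: True
  8 > 0: True
  8 > 0: True
  -4 > 0: False
Step 2: any() returns True.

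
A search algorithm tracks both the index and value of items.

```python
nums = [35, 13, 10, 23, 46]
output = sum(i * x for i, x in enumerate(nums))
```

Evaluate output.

Step 1: Compute i * x for each (i, x) in enumerate([35, 13, 10, 23, 46]):
  i=0, x=35: 0*35 = 0
  i=1, x=13: 1*13 = 13
  i=2, x=10: 2*10 = 20
  i=3, x=23: 3*23 = 69
  i=4, x=46: 4*46 = 184
Step 2: sum = 0 + 13 + 20 + 69 + 184 = 286.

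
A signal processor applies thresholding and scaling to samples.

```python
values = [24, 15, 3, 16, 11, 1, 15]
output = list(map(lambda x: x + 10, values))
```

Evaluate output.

Step 1: Apply lambda x: x + 10 to each element:
  24 -> 34
  15 -> 25
  3 -> 13
  16 -> 26
  11 -> 21
  1 -> 11
  15 -> 25
Therefore output = [34, 25, 13, 26, 21, 11, 25].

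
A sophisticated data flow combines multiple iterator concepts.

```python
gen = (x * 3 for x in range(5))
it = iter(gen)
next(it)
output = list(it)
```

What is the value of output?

Step 1: Generator produces [0, 3, 6, 9, 12].
Step 2: next(it) consumes first element (0).
Step 3: list(it) collects remaining: [3, 6, 9, 12].
Therefore output = [3, 6, 9, 12].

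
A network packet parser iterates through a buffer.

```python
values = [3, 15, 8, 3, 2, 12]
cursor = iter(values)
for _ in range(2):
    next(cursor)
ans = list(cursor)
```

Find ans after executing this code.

Step 1: Create iterator over [3, 15, 8, 3, 2, 12].
Step 2: Advance 2 positions (consuming [3, 15]).
Step 3: list() collects remaining elements: [8, 3, 2, 12].
Therefore ans = [8, 3, 2, 12].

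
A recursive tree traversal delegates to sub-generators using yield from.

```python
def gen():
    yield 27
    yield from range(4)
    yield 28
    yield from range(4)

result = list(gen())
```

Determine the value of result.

Step 1: Trace yields in order:
  yield 27
  yield 0
  yield 1
  yield 2
  yield 3
  yield 28
  yield 0
  yield 1
  yield 2
  yield 3
Therefore result = [27, 0, 1, 2, 3, 28, 0, 1, 2, 3].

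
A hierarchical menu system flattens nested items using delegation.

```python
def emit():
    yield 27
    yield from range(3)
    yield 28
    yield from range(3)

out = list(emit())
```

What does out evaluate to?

Step 1: Trace yields in order:
  yield 27
  yield 0
  yield 1
  yield 2
  yield 28
  yield 0
  yield 1
  yield 2
Therefore out = [27, 0, 1, 2, 28, 0, 1, 2].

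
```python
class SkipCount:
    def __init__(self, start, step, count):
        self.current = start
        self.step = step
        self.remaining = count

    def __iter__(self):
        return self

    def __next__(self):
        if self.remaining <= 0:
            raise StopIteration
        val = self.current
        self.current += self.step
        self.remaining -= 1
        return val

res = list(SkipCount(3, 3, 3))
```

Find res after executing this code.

Step 1: SkipCount starts at 3, increments by 3, for 3 steps:
  Yield 3, then current += 3
  Yield 6, then current += 3
  Yield 9, then current += 3
Therefore res = [3, 6, 9].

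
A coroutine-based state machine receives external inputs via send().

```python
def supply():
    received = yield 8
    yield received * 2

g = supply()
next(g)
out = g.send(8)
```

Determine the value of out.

Step 1: next(g) advances to first yield, producing 8.
Step 2: send(8) resumes, received = 8.
Step 3: yield received * 2 = 8 * 2 = 16.
Therefore out = 16.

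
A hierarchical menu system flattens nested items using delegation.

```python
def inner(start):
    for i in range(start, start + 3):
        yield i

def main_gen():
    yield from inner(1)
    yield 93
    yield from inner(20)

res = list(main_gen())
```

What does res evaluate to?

Step 1: main_gen() delegates to inner(1):
  yield 1
  yield 2
  yield 3
Step 2: yield 93
Step 3: Delegates to inner(20):
  yield 20
  yield 21
  yield 22
Therefore res = [1, 2, 3, 93, 20, 21, 22].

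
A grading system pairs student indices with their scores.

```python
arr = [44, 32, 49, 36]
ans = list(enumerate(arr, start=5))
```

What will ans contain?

Step 1: enumerate with start=5:
  (5, 44)
  (6, 32)
  (7, 49)
  (8, 36)
Therefore ans = [(5, 44), (6, 32), (7, 49), (8, 36)].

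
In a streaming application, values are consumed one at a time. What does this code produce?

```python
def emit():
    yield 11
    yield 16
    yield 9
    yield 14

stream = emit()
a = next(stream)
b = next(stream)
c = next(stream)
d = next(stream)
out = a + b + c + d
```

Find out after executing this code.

Step 1: Create generator and consume all values:
  a = next(stream) = 11
  b = next(stream) = 16
  c = next(stream) = 9
  d = next(stream) = 14
Step 2: out = 11 + 16 + 9 + 14 = 50.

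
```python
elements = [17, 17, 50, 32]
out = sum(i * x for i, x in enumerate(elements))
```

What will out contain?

Step 1: Compute i * x for each (i, x) in enumerate([17, 17, 50, 32]):
  i=0, x=17: 0*17 = 0
  i=1, x=17: 1*17 = 17
  i=2, x=50: 2*50 = 100
  i=3, x=32: 3*32 = 96
Step 2: sum = 0 + 17 + 100 + 96 = 213.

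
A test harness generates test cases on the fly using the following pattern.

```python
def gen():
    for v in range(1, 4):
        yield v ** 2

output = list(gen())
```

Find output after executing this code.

Step 1: For each v in range(1, 4), yield v**2:
  v=1: yield 1**2 = 1
  v=2: yield 2**2 = 4
  v=3: yield 3**2 = 9
Therefore output = [1, 4, 9].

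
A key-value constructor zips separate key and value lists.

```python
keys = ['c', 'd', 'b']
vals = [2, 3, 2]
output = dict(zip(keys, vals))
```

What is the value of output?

Step 1: zip pairs keys with values:
  'c' -> 2
  'd' -> 3
  'b' -> 2
Therefore output = {'c': 2, 'd': 3, 'b': 2}.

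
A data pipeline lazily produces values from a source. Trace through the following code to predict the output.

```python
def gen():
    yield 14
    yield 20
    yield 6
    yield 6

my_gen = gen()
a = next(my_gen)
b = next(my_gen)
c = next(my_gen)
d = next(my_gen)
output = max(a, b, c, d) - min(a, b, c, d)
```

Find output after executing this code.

Step 1: Create generator and consume all values:
  a = next(my_gen) = 14
  b = next(my_gen) = 20
  c = next(my_gen) = 6
  d = next(my_gen) = 6
Step 2: max = 20, min = 6, output = 20 - 6 = 14.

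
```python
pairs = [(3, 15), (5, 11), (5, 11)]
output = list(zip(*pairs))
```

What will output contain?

Step 1: zip(*pairs) transposes: unzips [(3, 15), (5, 11), (5, 11)] into separate sequences.
Step 2: First elements: (3, 5, 5), second elements: (15, 11, 11).
Therefore output = [(3, 5, 5), (15, 11, 11)].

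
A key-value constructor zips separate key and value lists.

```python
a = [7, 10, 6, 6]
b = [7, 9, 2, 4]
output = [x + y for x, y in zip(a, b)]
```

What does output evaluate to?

Step 1: Add corresponding elements:
  7 + 7 = 14
  10 + 9 = 19
  6 + 2 = 8
  6 + 4 = 10
Therefore output = [14, 19, 8, 10].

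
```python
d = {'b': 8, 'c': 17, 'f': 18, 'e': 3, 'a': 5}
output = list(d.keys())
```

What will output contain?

Step 1: d.keys() returns the dictionary keys in insertion order.
Therefore output = ['b', 'c', 'f', 'e', 'a'].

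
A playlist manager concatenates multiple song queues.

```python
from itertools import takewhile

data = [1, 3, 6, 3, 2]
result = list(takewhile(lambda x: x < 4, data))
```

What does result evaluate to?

Step 1: takewhile stops at first element >= 4:
  1 < 4: take
  3 < 4: take
  6 >= 4: stop
Therefore result = [1, 3].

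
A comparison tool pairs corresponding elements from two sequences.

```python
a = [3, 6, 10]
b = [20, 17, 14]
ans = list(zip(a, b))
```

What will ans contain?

Step 1: zip pairs elements at same index:
  Index 0: (3, 20)
  Index 1: (6, 17)
  Index 2: (10, 14)
Therefore ans = [(3, 20), (6, 17), (10, 14)].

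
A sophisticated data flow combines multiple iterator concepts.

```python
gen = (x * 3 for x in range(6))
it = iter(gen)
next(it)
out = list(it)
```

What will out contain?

Step 1: Generator produces [0, 3, 6, 9, 12, 15].
Step 2: next(it) consumes first element (0).
Step 3: list(it) collects remaining: [3, 6, 9, 12, 15].
Therefore out = [3, 6, 9, 12, 15].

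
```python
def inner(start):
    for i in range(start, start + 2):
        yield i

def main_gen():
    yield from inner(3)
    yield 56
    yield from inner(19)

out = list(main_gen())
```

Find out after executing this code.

Step 1: main_gen() delegates to inner(3):
  yield 3
  yield 4
Step 2: yield 56
Step 3: Delegates to inner(19):
  yield 19
  yield 20
Therefore out = [3, 4, 56, 19, 20].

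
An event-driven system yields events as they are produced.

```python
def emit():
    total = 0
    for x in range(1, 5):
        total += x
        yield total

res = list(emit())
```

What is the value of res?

Step 1: Generator accumulates running sum:
  x=1: total = 1, yield 1
  x=2: total = 3, yield 3
  x=3: total = 6, yield 6
  x=4: total = 10, yield 10
Therefore res = [1, 3, 6, 10].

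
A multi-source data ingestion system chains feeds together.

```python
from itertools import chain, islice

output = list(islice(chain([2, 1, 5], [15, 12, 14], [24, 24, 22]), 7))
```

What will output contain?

Step 1: chain([2, 1, 5], [15, 12, 14], [24, 24, 22]) = [2, 1, 5, 15, 12, 14, 24, 24, 22].
Step 2: islice takes first 7 elements: [2, 1, 5, 15, 12, 14, 24].
Therefore output = [2, 1, 5, 15, 12, 14, 24].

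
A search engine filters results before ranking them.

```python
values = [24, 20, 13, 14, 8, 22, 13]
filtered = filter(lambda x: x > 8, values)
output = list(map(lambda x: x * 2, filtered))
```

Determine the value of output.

Step 1: Filter values for elements > 8:
  24: kept
  20: kept
  13: kept
  14: kept
  8: removed
  22: kept
  13: kept
Step 2: Map x * 2 on filtered [24, 20, 13, 14, 22, 13]:
  24 -> 48
  20 -> 40
  13 -> 26
  14 -> 28
  22 -> 44
  13 -> 26
Therefore output = [48, 40, 26, 28, 44, 26].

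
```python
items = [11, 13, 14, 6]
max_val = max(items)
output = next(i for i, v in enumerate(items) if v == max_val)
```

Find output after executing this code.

Step 1: max([11, 13, 14, 6]) = 14.
Step 2: Find first index where value == 14:
  Index 0: 11 != 14
  Index 1: 13 != 14
  Index 2: 14 == 14, found!
Therefore output = 2.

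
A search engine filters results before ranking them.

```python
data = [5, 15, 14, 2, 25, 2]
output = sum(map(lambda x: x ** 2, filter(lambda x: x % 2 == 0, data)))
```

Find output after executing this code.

Step 1: Filter even numbers from [5, 15, 14, 2, 25, 2]: [14, 2, 2]
Step 2: Square each: [196, 4, 4]
Step 3: Sum = 204.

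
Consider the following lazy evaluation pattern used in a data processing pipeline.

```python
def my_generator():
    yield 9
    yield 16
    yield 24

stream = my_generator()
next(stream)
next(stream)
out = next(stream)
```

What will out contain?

Step 1: my_generator() creates a generator.
Step 2: next(stream) yields 9 (consumed and discarded).
Step 3: next(stream) yields 16 (consumed and discarded).
Step 4: next(stream) yields 24, assigned to out.
Therefore out = 24.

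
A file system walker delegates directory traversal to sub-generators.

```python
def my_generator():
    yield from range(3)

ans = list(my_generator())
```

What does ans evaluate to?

Step 1: yield from delegates to the iterable, yielding each element.
Step 2: Collected values: [0, 1, 2].
Therefore ans = [0, 1, 2].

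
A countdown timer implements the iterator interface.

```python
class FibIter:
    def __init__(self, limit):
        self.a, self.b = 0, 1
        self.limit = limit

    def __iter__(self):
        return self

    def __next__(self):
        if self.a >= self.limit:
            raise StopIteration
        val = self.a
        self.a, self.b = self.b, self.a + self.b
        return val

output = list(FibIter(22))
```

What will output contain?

Step 1: Fibonacci-like sequence (a=0, b=1) until >= 22:
  Yield 0, then a,b = 1,1
  Yield 1, then a,b = 1,2
  Yield 1, then a,b = 2,3
  Yield 2, then a,b = 3,5
  Yield 3, then a,b = 5,8
  Yield 5, then a,b = 8,13
  Yield 8, then a,b = 13,21
  Yield 13, then a,b = 21,34
  Yield 21, then a,b = 34,55
Step 2: 34 >= 22, stop.
Therefore output = [0, 1, 1, 2, 3, 5, 8, 13, 21].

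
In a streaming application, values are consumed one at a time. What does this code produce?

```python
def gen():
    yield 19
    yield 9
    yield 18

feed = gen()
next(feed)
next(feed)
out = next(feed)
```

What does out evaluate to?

Step 1: gen() creates a generator.
Step 2: next(feed) yields 19 (consumed and discarded).
Step 3: next(feed) yields 9 (consumed and discarded).
Step 4: next(feed) yields 18, assigned to out.
Therefore out = 18.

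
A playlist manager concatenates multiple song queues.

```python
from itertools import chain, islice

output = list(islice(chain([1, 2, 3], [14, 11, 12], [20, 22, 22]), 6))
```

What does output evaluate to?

Step 1: chain([1, 2, 3], [14, 11, 12], [20, 22, 22]) = [1, 2, 3, 14, 11, 12, 20, 22, 22].
Step 2: islice takes first 6 elements: [1, 2, 3, 14, 11, 12].
Therefore output = [1, 2, 3, 14, 11, 12].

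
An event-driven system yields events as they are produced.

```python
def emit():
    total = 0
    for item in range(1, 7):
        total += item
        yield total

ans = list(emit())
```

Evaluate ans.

Step 1: Generator accumulates running sum:
  item=1: total = 1, yield 1
  item=2: total = 3, yield 3
  item=3: total = 6, yield 6
  item=4: total = 10, yield 10
  item=5: total = 15, yield 15
  item=6: total = 21, yield 21
Therefore ans = [1, 3, 6, 10, 15, 21].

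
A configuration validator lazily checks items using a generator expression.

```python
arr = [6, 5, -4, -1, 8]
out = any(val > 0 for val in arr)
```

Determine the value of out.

Step 1: Check val > 0 for each element in [6, 5, -4, -1, 8]:
  6 > 0: True
  5 > 0: True
  -4 > 0: False
  -1 > 0: False
  8 > 0: True
Step 2: any() returns True.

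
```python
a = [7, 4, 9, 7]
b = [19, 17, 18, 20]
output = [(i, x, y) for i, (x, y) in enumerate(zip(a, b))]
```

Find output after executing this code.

Step 1: enumerate(zip(a, b)) gives index with paired elements:
  i=0: (7, 19)
  i=1: (4, 17)
  i=2: (9, 18)
  i=3: (7, 20)
Therefore output = [(0, 7, 19), (1, 4, 17), (2, 9, 18), (3, 7, 20)].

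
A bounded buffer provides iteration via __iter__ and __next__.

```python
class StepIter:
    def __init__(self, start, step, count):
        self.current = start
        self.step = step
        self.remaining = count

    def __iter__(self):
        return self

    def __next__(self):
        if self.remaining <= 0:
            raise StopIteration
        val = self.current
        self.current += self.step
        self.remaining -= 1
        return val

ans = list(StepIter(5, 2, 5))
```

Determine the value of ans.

Step 1: StepIter starts at 5, increments by 2, for 5 steps:
  Yield 5, then current += 2
  Yield 7, then current += 2
  Yield 9, then current += 2
  Yield 11, then current += 2
  Yield 13, then current += 2
Therefore ans = [5, 7, 9, 11, 13].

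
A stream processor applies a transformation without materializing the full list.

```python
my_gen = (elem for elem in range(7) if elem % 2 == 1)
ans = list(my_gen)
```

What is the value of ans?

Step 1: Filter range(7) keeping only odd values:
  elem=0: even, excluded
  elem=1: odd, included
  elem=2: even, excluded
  elem=3: odd, included
  elem=4: even, excluded
  elem=5: odd, included
  elem=6: even, excluded
Therefore ans = [1, 3, 5].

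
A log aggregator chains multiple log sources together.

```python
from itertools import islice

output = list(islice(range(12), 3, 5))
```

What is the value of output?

Step 1: islice(range(12), 3, 5) takes elements at indices [3, 5).
Step 2: Elements: [3, 4].
Therefore output = [3, 4].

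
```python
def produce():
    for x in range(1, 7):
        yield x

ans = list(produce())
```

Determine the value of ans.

Step 1: The generator yields each value from range(1, 7).
Step 2: list() consumes all yields: [1, 2, 3, 4, 5, 6].
Therefore ans = [1, 2, 3, 4, 5, 6].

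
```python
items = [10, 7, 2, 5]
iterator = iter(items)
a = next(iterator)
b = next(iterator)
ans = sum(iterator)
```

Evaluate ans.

Step 1: Create iterator over [10, 7, 2, 5].
Step 2: a = next() = 10, b = next() = 7.
Step 3: sum() of remaining [2, 5] = 7.
Therefore ans = 7.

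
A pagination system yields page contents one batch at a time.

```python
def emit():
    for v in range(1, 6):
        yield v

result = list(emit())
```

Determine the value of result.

Step 1: The generator yields each value from range(1, 6).
Step 2: list() consumes all yields: [1, 2, 3, 4, 5].
Therefore result = [1, 2, 3, 4, 5].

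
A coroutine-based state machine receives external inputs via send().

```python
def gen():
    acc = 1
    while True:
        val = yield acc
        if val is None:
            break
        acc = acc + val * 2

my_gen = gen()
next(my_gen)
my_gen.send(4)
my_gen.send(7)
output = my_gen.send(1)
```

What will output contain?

Step 1: next() -> yield acc=1.
Step 2: send(4) -> val=4, acc = 1 + 4*2 = 9, yield 9.
Step 3: send(7) -> val=7, acc = 9 + 7*2 = 23, yield 23.
Step 4: send(1) -> val=1, acc = 23 + 1*2 = 25, yield 25.
Therefore output = 25.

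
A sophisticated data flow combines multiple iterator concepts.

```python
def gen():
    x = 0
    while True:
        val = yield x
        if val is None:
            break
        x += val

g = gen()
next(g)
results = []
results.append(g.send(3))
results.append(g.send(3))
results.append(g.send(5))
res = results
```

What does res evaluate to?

Step 1: next(g) -> yield 0.
Step 2: send(3) -> x = 3, yield 3.
Step 3: send(3) -> x = 6, yield 6.
Step 4: send(5) -> x = 11, yield 11.
Therefore res = [3, 6, 11].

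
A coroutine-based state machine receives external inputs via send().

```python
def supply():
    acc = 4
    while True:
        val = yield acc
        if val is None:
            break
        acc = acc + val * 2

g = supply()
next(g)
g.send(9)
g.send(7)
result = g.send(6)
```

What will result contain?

Step 1: next() -> yield acc=4.
Step 2: send(9) -> val=9, acc = 4 + 9*2 = 22, yield 22.
Step 3: send(7) -> val=7, acc = 22 + 7*2 = 36, yield 36.
Step 4: send(6) -> val=6, acc = 36 + 6*2 = 48, yield 48.
Therefore result = 48.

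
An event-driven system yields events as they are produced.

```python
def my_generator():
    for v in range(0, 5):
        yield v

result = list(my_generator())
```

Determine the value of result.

Step 1: The generator yields each value from range(0, 5).
Step 2: list() consumes all yields: [0, 1, 2, 3, 4].
Therefore result = [0, 1, 2, 3, 4].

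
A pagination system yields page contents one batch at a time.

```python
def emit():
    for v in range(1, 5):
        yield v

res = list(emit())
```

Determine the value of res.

Step 1: The generator yields each value from range(1, 5).
Step 2: list() consumes all yields: [1, 2, 3, 4].
Therefore res = [1, 2, 3, 4].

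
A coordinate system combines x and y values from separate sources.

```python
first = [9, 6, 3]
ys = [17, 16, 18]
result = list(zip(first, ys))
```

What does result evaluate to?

Step 1: zip pairs elements at same index:
  Index 0: (9, 17)
  Index 1: (6, 16)
  Index 2: (3, 18)
Therefore result = [(9, 17), (6, 16), (3, 18)].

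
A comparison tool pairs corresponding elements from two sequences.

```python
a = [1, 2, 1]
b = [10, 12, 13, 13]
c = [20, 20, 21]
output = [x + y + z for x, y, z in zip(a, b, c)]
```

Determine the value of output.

Step 1: zip three lists (truncates to shortest, len=3):
  1 + 10 + 20 = 31
  2 + 12 + 20 = 34
  1 + 13 + 21 = 35
Therefore output = [31, 34, 35].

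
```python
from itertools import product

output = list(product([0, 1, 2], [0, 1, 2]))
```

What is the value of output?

Step 1: product([0, 1, 2], [0, 1, 2]) gives all pairs:
  (0, 0)
  (0, 1)
  (0, 2)
  (1, 0)
  (1, 1)
  (1, 2)
  (2, 0)
  (2, 1)
  (2, 2)
Therefore output = [(0, 0), (0, 1), (0, 2), (1, 0), (1, 1), (1, 2), (2, 0), (2, 1), (2, 2)].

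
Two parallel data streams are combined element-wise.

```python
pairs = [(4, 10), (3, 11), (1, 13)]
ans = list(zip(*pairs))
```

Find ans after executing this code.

Step 1: zip(*pairs) transposes: unzips [(4, 10), (3, 11), (1, 13)] into separate sequences.
Step 2: First elements: (4, 3, 1), second elements: (10, 11, 13).
Therefore ans = [(4, 3, 1), (10, 11, 13)].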